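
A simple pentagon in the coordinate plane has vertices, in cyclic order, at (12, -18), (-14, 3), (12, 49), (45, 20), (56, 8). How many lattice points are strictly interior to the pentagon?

Using the shoelace formula, 2A = |(12·3 − (-14)·(-18)) + ((-14)·49 − 12·3) + (12·20 − 45·49) + (45·8 − 56·20) + (56·(-18) − 12·8)| = 4767, so the area is 4767/2.
Summing gcd(|Δx|,|Δy|) over the edges gives the boundary count: gcd(26,21) + gcd(26,46) + gcd(33,29) + gcd(11,12) + gcd(44,26) = 1+2+1+1+2 = 7.
By Pick's theorem A = I + B/2 − 1, so I = 4767/2 − 7/2 + 1 = 2381.

2381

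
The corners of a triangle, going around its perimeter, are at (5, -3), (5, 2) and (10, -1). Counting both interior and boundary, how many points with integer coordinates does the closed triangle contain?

By the shoelace formula, twice the signed area is |(5·2 − 5·(-3)) + (5·(-1) − 10·2) + (10·(-3) − 5·(-1))| = 25, so the area is 25/2.
The number of boundary lattice points is Σ gcd(|Δx|,|Δy|) = gcd(0,5) + gcd(5,3) + gcd(5,2) = 5+1+1 = 7.
Pick's theorem gives I = A − B/2 + 1 = 25/2 − 7/2 + 1 = 10, so the closed region contains I + B = 10 + 7 = 17 lattice points.

17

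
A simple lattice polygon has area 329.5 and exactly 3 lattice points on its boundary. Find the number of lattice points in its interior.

329

Pick's theorem A = I + B/2 − 1 rearranges to I = A − B/2 + 1 = 329.5 − 3/2 + 1 = 329.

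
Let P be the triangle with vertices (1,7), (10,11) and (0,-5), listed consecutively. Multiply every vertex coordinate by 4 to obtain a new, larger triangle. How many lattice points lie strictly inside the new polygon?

By the shoelace formula, twice the signed area is |[1·11 − 10·7] + [10·(-5) − 0·11] + [0·7 − 1·(-5)]| = 104, so the area is 52.
The number of boundary lattice points is Σ gcd(|Δx|,|Δy|) = gcd(9,4) + gcd(10,16) + gcd(1,12) = 1+2+1 = 4.
Scaling by 4 multiplies the area by 4² = 16 (so the new area is 832) and multiplies the boundary lattice-point count by 4, giving 16.
By Pick's theorem, the interior count of the dilated polygon is 832 − 16/2 + 1 = 825.

825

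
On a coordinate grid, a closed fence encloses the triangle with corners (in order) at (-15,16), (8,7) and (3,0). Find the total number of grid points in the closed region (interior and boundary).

The shoelace formula gives twice the area as |[(-15)·7 − 8·16] + [8·0 − 3·7] + [3·16 − (-15)·0]| = 206, so the area is 103.
The number of boundary lattice points is Σ gcd(|Δx|,|Δy|) = gcd(23,9) + gcd(5,7) + gcd(18,16) = 1+1+2 = 4.
Pick's theorem gives I = A − B/2 + 1 = 103 − 4/2 + 1 = 102, so the closed region contains I + B = 102 + 4 = 106 lattice points.

106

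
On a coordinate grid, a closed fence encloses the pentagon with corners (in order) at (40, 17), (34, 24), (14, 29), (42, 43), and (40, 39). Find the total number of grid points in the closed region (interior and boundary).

The shoelace formula gives twice the area as |[40·24 − 34·17] + [34·29 − 14·24] + [14·43 − 42·29] + [42·39 − 40·43] + [40·17 − 40·39]| = 546, so the area is 273.
The number of boundary lattice points is Σ gcd(|Δx|,|Δy|) = gcd(6,7) + gcd(20,5) + gcd(28,14) + gcd(2,4) + gcd(0,22) = 1+5+14+2+22 = 44.
Pick's theorem gives I = A − B/2 + 1 = 273 − 44/2 + 1 = 252, so the closed region contains I + B = 252 + 44 = 296 lattice points.

296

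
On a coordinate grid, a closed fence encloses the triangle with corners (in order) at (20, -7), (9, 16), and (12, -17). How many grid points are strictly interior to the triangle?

145

By the shoelace formula, twice the signed area is |(20·16 − 9·(-7)) + (9·(-17) − 12·16) + (12·(-7) − 20·(-17))| = 294, so the area is 147.
The number of boundary lattice points is Σ gcd(|Δx|,|Δy|) = gcd(11,23) + gcd(3,33) + gcd(8,10) = 1+3+2 = 6.
Pick's theorem gives I = A − B/2 + 1 = 147 − 6/2 + 1 = 145.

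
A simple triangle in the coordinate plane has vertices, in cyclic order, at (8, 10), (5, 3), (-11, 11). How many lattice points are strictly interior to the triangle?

The shoelace formula gives twice the area as |[8·3 − 5·10] + [5·11 − (-11)·3] + [(-11)·10 − 8·11]| = 136, so the area is 68.
Along each edge there are gcd(|Δx|,|Δy|)+1 lattice points, so counting each shared vertex once the boundary has gcd(3,7) + gcd(16,8) + gcd(19,1) = 1+8+1 = 10.
By Pick's theorem A = I + B/2 − 1, so I = 68 − 10/2 + 1 = 64.

64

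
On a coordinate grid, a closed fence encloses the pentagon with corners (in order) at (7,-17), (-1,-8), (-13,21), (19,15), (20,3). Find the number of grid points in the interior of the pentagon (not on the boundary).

696

Using the shoelace formula, 2A = |[7·(-8) − (-1)·(-17)] + [(-1)·21 − (-13)·(-8)] + [(-13)·15 − 19·21] + [19·3 − 20·15] + [20·(-17) − 7·3]| = 1396, so the area is 698.
Summing gcd(|Δx|,|Δy|) over the edges gives the boundary count: gcd(8,9) + gcd(12,29) + gcd(32,6) + gcd(1,12) + gcd(13,20) = 1+1+2+1+1 = 6.
By Pick's theorem A = I + B/2 − 1, so I = 698 − 6/2 + 1 = 696.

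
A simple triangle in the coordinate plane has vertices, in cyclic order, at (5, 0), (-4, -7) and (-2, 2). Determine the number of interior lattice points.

Using the shoelace formula, 2A = |(5·(-7) − (-4)·0) + ((-4)·2 − (-2)·(-7)) + ((-2)·0 − 5·2)| = 67, so the area is 33.5.
The number of boundary lattice points is Σ gcd(|Δx|,|Δy|) = gcd(9,7) + gcd(2,9) + gcd(7,2) = 1+1+1 = 3.
By Pick's theorem A = I + B/2 − 1, so I = 33.5 − 3/2 + 1 = 33.

33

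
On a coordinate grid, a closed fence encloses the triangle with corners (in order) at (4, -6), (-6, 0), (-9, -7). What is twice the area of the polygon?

The shoelace formula gives twice the area as |[4·0 − (-6)·(-6)] + [(-6)·(-7) − (-9)·0] + [(-9)·(-6) − 4·(-7)]| = 88, so the area is 44.

88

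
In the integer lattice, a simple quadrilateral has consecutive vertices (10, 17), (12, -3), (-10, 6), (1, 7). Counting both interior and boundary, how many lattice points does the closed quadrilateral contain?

164

Using the shoelace formula, 2A = |(10·(-3) − 12·17) + (12·6 − (-10)·(-3)) + ((-10)·7 − 1·6) + (1·17 − 10·7)| = 321, so the area is 160.5.
The number of boundary lattice points is Σ gcd(|Δx|,|Δy|) = gcd(2,20) + gcd(22,9) + gcd(11,1) + gcd(9,10) = 2+1+1+1 = 5.
Pick's theorem gives I = A − B/2 + 1 = 160.5 − 5/2 + 1 = 159, so the closed region contains I + B = 159 + 5 = 164 lattice points.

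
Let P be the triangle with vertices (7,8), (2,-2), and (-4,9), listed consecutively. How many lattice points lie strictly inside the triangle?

The shoelace formula gives twice the area as |(7·(-2) − 2·8) + (2·9 − (-4)·(-2)) + ((-4)·8 − 7·9)| = 115, so the area is 57.5.
Along each edge there are gcd(|Δx|,|Δy|)+1 lattice points, so counting each shared vertex once the boundary has gcd(5,10) + gcd(6,11) + gcd(11,1) = 5+1+1 = 7.
By Pick's theorem A = I + B/2 − 1, so I = 57.5 − 7/2 + 1 = 55.

55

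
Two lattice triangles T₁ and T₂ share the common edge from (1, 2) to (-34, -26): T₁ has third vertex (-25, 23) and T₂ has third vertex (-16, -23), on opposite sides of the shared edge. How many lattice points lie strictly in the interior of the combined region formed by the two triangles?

The union is the simple quadrilateral with vertices (1, 2), (-25, 23), (-34, -26), (-16, -23) in order.
The shoelace formula gives twice the area as |(1·23 − (-25)·2) + ((-25)·(-26) − (-34)·23) + ((-34)·(-23) − (-16)·(-26)) + ((-16)·2 − 1·(-23))| = 1862, so the area is 931.
Along each edge there are gcd(|Δx|,|Δy|)+1 lattice points, so counting each shared vertex once the boundary has gcd(26,21) + gcd(9,49) + gcd(18,3) + gcd(17,25) = 1+1+3+1 = 6.
By Pick's theorem I = A − B/2 + 1 = 931 − 6/2 + 1 = 929.

929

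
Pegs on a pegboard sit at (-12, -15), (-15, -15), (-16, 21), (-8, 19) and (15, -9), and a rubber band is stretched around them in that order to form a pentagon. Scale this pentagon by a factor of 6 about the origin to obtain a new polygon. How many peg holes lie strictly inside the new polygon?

Using the shoelace formula, 2A = |[(-12)·(-15) − (-15)·(-15)] + [(-15)·21 − (-16)·(-15)] + [(-16)·19 − (-8)·21] + [(-8)·(-9) − 15·19] + [15·(-15) − (-12)·(-9)]| = 1282, so the area is 641.
The number of boundary lattice points is Σ gcd(|Δx|,|Δy|) = gcd(3,0) + gcd(1,36) + gcd(8,2) + gcd(23,28) + gcd(27,6) = 3+1+2+1+3 = 10.
Scaling by 6 multiplies the area by 6² = 36 (so the new area is 23076) and multiplies the boundary lattice-point count by 6, giving 60.
By Pick's theorem, the interior count of the dilated polygon is 23076 − 60/2 + 1 = 23047.

23047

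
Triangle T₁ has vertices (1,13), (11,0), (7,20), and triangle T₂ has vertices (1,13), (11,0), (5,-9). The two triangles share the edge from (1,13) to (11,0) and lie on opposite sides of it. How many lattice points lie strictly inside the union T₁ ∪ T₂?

The union is the simple quadrilateral with vertices (1,13), (7,20), (11,0), (5,-9) in order.
The shoelace formula gives twice the area as |[1·20 − 7·13] + [7·0 − 11·20] + [11·(-9) − 5·0] + [5·13 − 1·(-9)]| = 316, so the area is 158.
The number of boundary lattice points is Σ gcd(|Δx|,|Δy|) = gcd(6,7) + gcd(4,20) + gcd(6,9) + gcd(4,22) = 1+4+3+2 = 10.
By Pick's theorem I = A − B/2 + 1 = 158 − 10/2 + 1 = 154.

154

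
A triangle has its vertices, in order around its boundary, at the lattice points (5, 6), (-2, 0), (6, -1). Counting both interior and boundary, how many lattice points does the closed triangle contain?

By the shoelace formula, twice the signed area is |(5·0 − (-2)·6) + ((-2)·(-1) − 6·0) + (6·6 − 5·(-1))| = 55, so the area is 27.5.
The number of boundary lattice points is Σ gcd(|Δx|,|Δy|) = gcd(7,6) + gcd(8,1) + gcd(1,7) = 1+1+1 = 3.
Pick's theorem gives I = A − B/2 + 1 = 27.5 − 3/2 + 1 = 27, so the closed region contains I + B = 27 + 3 = 30 lattice points.

30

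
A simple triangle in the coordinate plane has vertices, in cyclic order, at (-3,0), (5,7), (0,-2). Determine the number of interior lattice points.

The shoelace formula gives twice the area as |[(-3)·7 − 5·0] + [5·(-2) − 0·7] + [0·0 − (-3)·(-2)]| = 37, so the area is 37/2.
Along each edge there are gcd(|Δx|,|Δy|)+1 lattice points, so counting each shared vertex once the boundary has gcd(8,7) + gcd(5,9) + gcd(3,2) = 1+1+1 = 3.
Pick's theorem gives I = A − B/2 + 1 = 37/2 − 3/2 + 1 = 18.

18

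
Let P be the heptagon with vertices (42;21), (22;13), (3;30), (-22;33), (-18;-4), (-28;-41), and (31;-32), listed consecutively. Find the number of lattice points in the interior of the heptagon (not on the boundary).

By the shoelace formula, twice the signed area is |[42·13 − 22·21] + [22·30 − 3·13] + [3·33 − (-22)·30] + [(-22)·(-4) − (-18)·33] + [(-18)·(-41) − (-28)·(-4)] + [(-28)·(-32) − 31·(-41)] + [31·21 − 42·(-32)]| = 6934, so the area is 3467.
Along each edge there are gcd(|Δx|,|Δy|)+1 lattice points, so counting each shared vertex once the boundary has gcd(20,8) + gcd(19,17) + gcd(25,3) + gcd(4,37) + gcd(10,37) + gcd(59,9) + gcd(11,53) = 4+1+1+1+1+1+1 = 10.
Pick's theorem gives I = A − B/2 + 1 = 3467 − 10/2 + 1 = 3463.

3463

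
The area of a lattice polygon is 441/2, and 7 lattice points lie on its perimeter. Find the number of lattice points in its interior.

Pick's theorem A = I + B/2 − 1 rearranges to I = A − B/2 + 1 = 441/2 − 7/2 + 1 = 218.

218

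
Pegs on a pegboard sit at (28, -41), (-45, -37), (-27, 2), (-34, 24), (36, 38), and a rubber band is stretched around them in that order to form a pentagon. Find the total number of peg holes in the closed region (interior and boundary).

The shoelace formula gives twice the area as |[28·(-37) − (-45)·(-41)] + [(-45)·2 − (-27)·(-37)] + [(-27)·24 − (-34)·2] + [(-34)·38 − 36·24] + [36·(-41) − 28·38]| = 9246, so the area is 4623.
The number of boundary lattice points is Σ gcd(|Δx|,|Δy|) = gcd(73,4) + gcd(18,39) + gcd(7,22) + gcd(70,14) + gcd(8,79) = 1+3+1+14+1 = 20.
Pick's theorem gives I = A − B/2 + 1 = 4623 − 20/2 + 1 = 4614, so the closed region contains I + B = 4614 + 20 = 4634 lattice points.

4634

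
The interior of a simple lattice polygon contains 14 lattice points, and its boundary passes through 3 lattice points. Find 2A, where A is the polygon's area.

Pick's theorem states A = I + B/2 − 1, so A = 14 + 3/2 − 1 = 29/2.
Hence 2A = 29.

29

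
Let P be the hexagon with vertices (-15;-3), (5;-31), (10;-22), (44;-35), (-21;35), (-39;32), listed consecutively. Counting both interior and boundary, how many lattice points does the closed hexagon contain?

1705

By the shoelace formula, twice the signed area is |[(-15)·(-31) − 5·(-3)] + [5·(-22) − 10·(-31)] + [10·(-35) − 44·(-22)] + [44·35 − (-21)·(-35)] + [(-21)·32 − (-39)·35] + [(-39)·(-3) − (-15)·32]| = 3393, so the area is 3393/2.
Along each edge there are gcd(|Δx|,|Δy|)+1 lattice points, so counting each shared vertex once the boundary has gcd(20,28) + gcd(5,9) + gcd(34,13) + gcd(65,70) + gcd(18,3) + gcd(24,35) = 4+1+1+5+3+1 = 15.
Pick's theorem gives I = A − B/2 + 1 = 3393/2 − 15/2 + 1 = 1690, so the closed region contains I + B = 1690 + 15 = 1705 lattice points.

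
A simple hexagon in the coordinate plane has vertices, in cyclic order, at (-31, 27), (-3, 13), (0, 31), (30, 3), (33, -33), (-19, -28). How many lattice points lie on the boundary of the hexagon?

24

Summing gcd(|Δx|,|Δy|) over the edges gives the boundary count: gcd(28,14) + gcd(3,18) + gcd(30,28) + gcd(3,36) + gcd(52,5) + gcd(12,55) = 14+3+2+3+1+1 = 24.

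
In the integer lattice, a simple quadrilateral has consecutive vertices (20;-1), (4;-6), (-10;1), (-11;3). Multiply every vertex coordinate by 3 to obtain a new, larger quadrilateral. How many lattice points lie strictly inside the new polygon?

1066

By the shoelace formula, twice the signed area is |[20·(-6) − 4·(-1)] + [4·1 − (-10)·(-6)] + [(-10)·3 − (-11)·1] + [(-11)·(-1) − 20·3]| = 240, so the area is 120.
Along each edge there are gcd(|Δx|,|Δy|)+1 lattice points, so counting each shared vertex once the boundary has gcd(16,5) + gcd(14,7) + gcd(1,2) + gcd(31,4) = 1+7+1+1 = 10.
Scaling by 3 multiplies the area by 3² = 9 (so the new area is 1080) and multiplies the boundary lattice-point count by 3, giving 30.
By Pick's theorem, the interior count of the dilated polygon is 1080 − 30/2 + 1 = 1066.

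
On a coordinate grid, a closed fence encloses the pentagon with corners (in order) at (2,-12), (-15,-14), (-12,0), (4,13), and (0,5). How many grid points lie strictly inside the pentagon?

The shoelace formula gives twice the area as |[2·(-14) − (-15)·(-12)] + [(-15)·0 − (-12)·(-14)] + [(-12)·13 − 4·0] + [4·5 − 0·13] + [0·(-12) − 2·5]| = 522, so the area is 261.
Along each edge there are gcd(|Δx|,|Δy|)+1 lattice points, so counting each shared vertex once the boundary has gcd(17,2) + gcd(3,14) + gcd(16,13) + gcd(4,8) + gcd(2,17) = 1+1+1+4+1 = 8.
Pick's theorem gives I = A − B/2 + 1 = 261 − 8/2 + 1 = 258.

258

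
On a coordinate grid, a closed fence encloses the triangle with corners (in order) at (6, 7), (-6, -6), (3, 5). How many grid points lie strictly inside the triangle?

By the shoelace formula, twice the signed area is |[6·(-6) − (-6)·7] + [(-6)·5 − 3·(-6)] + [3·7 − 6·5]| = 15, so the area is 15/2.
Along each edge there are gcd(|Δx|,|Δy|)+1 lattice points, so counting each shared vertex once the boundary has gcd(12,13) + gcd(9,11) + gcd(3,2) = 1+1+1 = 3.
Pick's theorem gives I = A − B/2 + 1 = 15/2 − 3/2 + 1 = 7.

7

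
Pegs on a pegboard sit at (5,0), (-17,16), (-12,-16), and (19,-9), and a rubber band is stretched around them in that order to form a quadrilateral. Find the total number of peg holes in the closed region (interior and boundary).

Using the shoelace formula, 2A = |(5·16 − (-17)·0) + ((-17)·(-16) − (-12)·16) + ((-12)·(-9) − 19·(-16)) + (19·0 − 5·(-9))| = 1001, so the area is 1001/2.
The number of boundary lattice points is Σ gcd(|Δx|,|Δy|) = gcd(22,16) + gcd(5,32) + gcd(31,7) + gcd(14,9) = 2+1+1+1 = 5.
Pick's theorem gives I = A − B/2 + 1 = 1001/2 − 5/2 + 1 = 499, so the closed region contains I + B = 499 + 5 = 504 lattice points.

504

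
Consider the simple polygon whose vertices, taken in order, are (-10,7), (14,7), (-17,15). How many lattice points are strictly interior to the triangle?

84

Using the shoelace formula, 2A = |[(-10)·7 − 14·7] + [14·15 − (-17)·7] + [(-17)·7 − (-10)·15]| = 192, so the area is 96.
Along each edge there are gcd(|Δx|,|Δy|)+1 lattice points, so counting each shared vertex once the boundary has gcd(24,0) + gcd(31,8) + gcd(7,8) = 24+1+1 = 26.
Pick's theorem gives I = A − B/2 + 1 = 96 − 26/2 + 1 = 84.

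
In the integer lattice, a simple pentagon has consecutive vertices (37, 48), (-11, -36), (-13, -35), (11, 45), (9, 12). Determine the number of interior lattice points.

By the shoelace formula, twice the signed area is |(37·(-36) − (-11)·48) + ((-11)·(-35) − (-13)·(-36)) + ((-13)·45 − 11·(-35)) + (11·12 − 9·45) + (9·48 − 37·12)| = 1372, so the area is 686.
Summing gcd(|Δx|,|Δy|) over the edges gives the boundary count: gcd(48,84) + gcd(2,1) + gcd(24,80) + gcd(2,33) + gcd(28,36) = 12+1+8+1+4 = 26.
Pick's theorem gives I = A − B/2 + 1 = 686 − 26/2 + 1 = 674.

674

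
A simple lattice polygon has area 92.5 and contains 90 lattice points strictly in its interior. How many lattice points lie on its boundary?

Pick's theorem gives A = I + B/2 − 1, so B = 2(A − I + 1) = 2(92.5 − 90 + 1) = 7.

7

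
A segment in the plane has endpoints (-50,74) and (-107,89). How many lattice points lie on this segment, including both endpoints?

4

The number of lattice points on a segment between lattice points is gcd(|Δx|,|Δy|) + 1 = gcd(57,15) + 1 = 3 + 1 = 4.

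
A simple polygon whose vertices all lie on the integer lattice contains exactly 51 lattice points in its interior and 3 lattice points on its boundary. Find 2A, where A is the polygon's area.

103

Pick's theorem states A = I + B/2 − 1, so A = 51 + 3/2 − 1 = 103/2.
Hence 2A = 103.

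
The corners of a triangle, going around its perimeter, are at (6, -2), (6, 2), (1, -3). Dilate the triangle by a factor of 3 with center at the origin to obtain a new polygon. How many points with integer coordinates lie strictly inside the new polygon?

76

Using the shoelace formula, 2A = |(6·2 − 6·(-2)) + (6·(-3) − 1·2) + (1·(-2) − 6·(-3))| = 20, so the area is 10.
Summing gcd(|Δx|,|Δy|) over the edges gives the boundary count: gcd(0,4) + gcd(5,5) + gcd(5,1) = 4+5+1 = 10.
Scaling by 3 multiplies the area by 3² = 9 (so the new area is 90) and multiplies the boundary lattice-point count by 3, giving 30.
By Pick's theorem, the interior count of the dilated polygon is 90 − 30/2 + 1 = 76.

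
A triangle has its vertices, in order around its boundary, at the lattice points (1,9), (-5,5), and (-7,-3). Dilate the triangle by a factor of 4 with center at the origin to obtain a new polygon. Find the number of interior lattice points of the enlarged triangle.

Using the shoelace formula, 2A = |(1·5 − (-5)·9) + ((-5)·(-3) − (-7)·5) + ((-7)·9 − 1·(-3))| = 40, so the area is 20.
The number of boundary lattice points is Σ gcd(|Δx|,|Δy|) = gcd(6,4) + gcd(2,8) + gcd(8,12) = 2+2+4 = 8.
Scaling by 4 multiplies the area by 4² = 16 (so the new area is 320) and multiplies the boundary lattice-point count by 4, giving 32.
By Pick's theorem, the interior count of the dilated polygon is 320 − 32/2 + 1 = 305.

305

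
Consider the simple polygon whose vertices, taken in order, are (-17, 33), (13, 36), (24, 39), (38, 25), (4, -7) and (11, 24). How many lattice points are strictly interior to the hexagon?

841

By the shoelace formula, twice the signed area is |((-17)·36 − 13·33) + (13·39 − 24·36) + (24·25 − 38·39) + (38·(-7) − 4·25) + (4·24 − 11·(-7)) + (11·33 − (-17)·24)| = 1702, so the area is 851.
Along each edge there are gcd(|Δx|,|Δy|)+1 lattice points, so counting each shared vertex once the boundary has gcd(30,3) + gcd(11,3) + gcd(14,14) + gcd(34,32) + gcd(7,31) + gcd(28,9) = 3+1+14+2+1+1 = 22.
Pick's theorem gives I = A − B/2 + 1 = 851 − 22/2 + 1 = 841.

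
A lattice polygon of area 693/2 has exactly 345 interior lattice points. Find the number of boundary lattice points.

5

Pick's theorem gives A = I + B/2 − 1, so B = 2(A − I + 1) = 2(693/2 − 345 + 1) = 5.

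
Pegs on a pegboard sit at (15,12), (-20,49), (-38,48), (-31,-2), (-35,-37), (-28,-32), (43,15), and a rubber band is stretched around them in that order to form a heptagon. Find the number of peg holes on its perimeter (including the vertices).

Summing gcd(|Δx|,|Δy|) over the edges gives the boundary count: gcd(35,37) + gcd(18,1) + gcd(7,50) + gcd(4,35) + gcd(7,5) + gcd(71,47) + gcd(28,3) = 1+1+1+1+1+1+1 = 7.

7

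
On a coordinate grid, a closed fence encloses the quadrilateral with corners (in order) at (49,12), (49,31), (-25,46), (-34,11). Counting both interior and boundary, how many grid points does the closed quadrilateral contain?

Using the shoelace formula, 2A = |[49·31 − 49·12] + [49·46 − (-25)·31] + [(-25)·11 − (-34)·46] + [(-34)·12 − 49·11]| = 4302, so the area is 2151.
The number of boundary lattice points is Σ gcd(|Δx|,|Δy|) = gcd(0,19) + gcd(74,15) + gcd(9,35) + gcd(83,1) = 19+1+1+1 = 22.
Pick's theorem gives I = A − B/2 + 1 = 2151 − 22/2 + 1 = 2141, so the closed region contains I + B = 2141 + 22 = 2163 lattice points.

2163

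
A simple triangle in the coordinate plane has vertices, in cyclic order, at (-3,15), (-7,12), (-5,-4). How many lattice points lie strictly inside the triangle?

The shoelace formula gives twice the area as |((-3)·12 − (-7)·15) + ((-7)·(-4) − (-5)·12) + ((-5)·15 − (-3)·(-4))| = 70, so the area is 35.
The number of boundary lattice points is Σ gcd(|Δx|,|Δy|) = gcd(4,3) + gcd(2,16) + gcd(2,19) = 1+2+1 = 4.
By Pick's theorem A = I + B/2 − 1, so I = 35 − 4/2 + 1 = 34.

34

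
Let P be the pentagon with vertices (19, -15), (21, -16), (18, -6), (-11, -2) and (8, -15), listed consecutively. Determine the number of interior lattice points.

202

The shoelace formula gives twice the area as |[19·(-16) − 21·(-15)] + [21·(-6) − 18·(-16)] + [18·(-2) − (-11)·(-6)] + [(-11)·(-15) − 8·(-2)] + [8·(-15) − 19·(-15)]| = 417, so the area is 417/2.
Summing gcd(|Δx|,|Δy|) over the edges gives the boundary count: gcd(2,1) + gcd(3,10) + gcd(29,4) + gcd(19,13) + gcd(11,0) = 1+1+1+1+11 = 15.
By Pick's theorem A = I + B/2 − 1, so I = 417/2 − 15/2 + 1 = 202.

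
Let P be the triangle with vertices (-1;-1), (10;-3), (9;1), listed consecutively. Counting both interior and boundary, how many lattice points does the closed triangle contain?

Using the shoelace formula, 2A = |[(-1)·(-3) − 10·(-1)] + [10·1 − 9·(-3)] + [9·(-1) − (-1)·1]| = 42, so the area is 21.
Summing gcd(|Δx|,|Δy|) over the edges gives the boundary count: gcd(11,2) + gcd(1,4) + gcd(10,2) = 1+1+2 = 4.
Pick's theorem gives I = A − B/2 + 1 = 21 − 4/2 + 1 = 20, so the closed region contains I + B = 20 + 4 = 24 lattice points.

24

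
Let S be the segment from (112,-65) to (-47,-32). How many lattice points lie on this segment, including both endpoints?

The number of lattice points on a segment between lattice points is gcd(|Δx|,|Δy|) + 1 = gcd(159,33) + 1 = 3 + 1 = 4.

4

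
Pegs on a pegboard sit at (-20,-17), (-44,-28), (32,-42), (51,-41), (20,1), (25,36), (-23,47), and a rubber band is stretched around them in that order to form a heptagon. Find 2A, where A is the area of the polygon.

8286

The shoelace formula gives twice the area as |[(-20)·(-28) − (-44)·(-17)] + [(-44)·(-42) − 32·(-28)] + [32·(-41) − 51·(-42)] + [51·1 − 20·(-41)] + [20·36 − 25·1] + [25·47 − (-23)·36] + [(-23)·(-17) − (-20)·47]| = 8286, so the area is 4143.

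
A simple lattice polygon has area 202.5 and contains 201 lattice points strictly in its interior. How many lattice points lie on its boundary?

Pick's theorem gives A = I + B/2 − 1, so B = 2(A − I + 1) = 2(202.5 − 201 + 1) = 5.

5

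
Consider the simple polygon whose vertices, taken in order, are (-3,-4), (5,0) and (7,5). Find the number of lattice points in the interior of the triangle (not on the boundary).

By the shoelace formula, twice the signed area is |((-3)·0 − 5·(-4)) + (5·5 − 7·0) + (7·(-4) − (-3)·5)| = 32, so the area is 16.
Summing gcd(|Δx|,|Δy|) over the edges gives the boundary count: gcd(8,4) + gcd(2,5) + gcd(10,9) = 4+1+1 = 6.
Pick's theorem gives I = A − B/2 + 1 = 16 − 6/2 + 1 = 14.

14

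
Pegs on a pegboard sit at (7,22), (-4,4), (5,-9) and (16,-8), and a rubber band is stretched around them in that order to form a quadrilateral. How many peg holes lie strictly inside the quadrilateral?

By the shoelace formula, twice the signed area is |[7·4 − (-4)·22] + [(-4)·(-9) − 5·4] + [5·(-8) − 16·(-9)] + [16·22 − 7·(-8)]| = 644, so the area is 322.
Summing gcd(|Δx|,|Δy|) over the edges gives the boundary count: gcd(11,18) + gcd(9,13) + gcd(11,1) + gcd(9,30) = 1+1+1+3 = 6.
By Pick's theorem A = I + B/2 − 1, so I = 322 − 6/2 + 1 = 320.

320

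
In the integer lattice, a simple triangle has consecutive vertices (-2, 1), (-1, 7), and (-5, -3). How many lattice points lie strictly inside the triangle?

By the shoelace formula, twice the signed area is |((-2)·7 − (-1)·1) + ((-1)·(-3) − (-5)·7) + ((-5)·1 − (-2)·(-3))| = 14, so the area is 7.
Along each edge there are gcd(|Δx|,|Δy|)+1 lattice points, so counting each shared vertex once the boundary has gcd(1,6) + gcd(4,10) + gcd(3,4) = 1+2+1 = 4.
By Pick's theorem A = I + B/2 − 1, so I = 7 − 4/2 + 1 = 6.

6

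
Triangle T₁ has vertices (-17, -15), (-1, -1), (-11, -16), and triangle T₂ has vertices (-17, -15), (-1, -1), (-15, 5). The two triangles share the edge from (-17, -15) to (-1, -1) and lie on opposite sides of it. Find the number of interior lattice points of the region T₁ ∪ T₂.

192

The union is the simple quadrilateral with vertices (-17, -15), (-11, -16), (-1, -1), (-15, 5) in order.
Using the shoelace formula, 2A = |[(-17)·(-16) − (-11)·(-15)] + [(-11)·(-1) − (-1)·(-16)] + [(-1)·5 − (-15)·(-1)] + [(-15)·(-15) − (-17)·5]| = 392, so the area is 196.
Along each edge there are gcd(|Δx|,|Δy|)+1 lattice points, so counting each shared vertex once the boundary has gcd(6,1) + gcd(10,15) + gcd(14,6) + gcd(2,20) = 1+5+2+2 = 10.
By Pick's theorem I = A − B/2 + 1 = 196 − 10/2 + 1 = 192.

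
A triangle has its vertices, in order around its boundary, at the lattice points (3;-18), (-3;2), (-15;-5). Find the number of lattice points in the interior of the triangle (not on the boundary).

The shoelace formula gives twice the area as |[3·2 − (-3)·(-18)] + [(-3)·(-5) − (-15)·2] + [(-15)·(-18) − 3·(-5)]| = 282, so the area is 141.
Along each edge there are gcd(|Δx|,|Δy|)+1 lattice points, so counting each shared vertex once the boundary has gcd(6,20) + gcd(12,7) + gcd(18,13) = 2+1+1 = 4.
By Pick's theorem A = I + B/2 − 1, so I = 141 − 4/2 + 1 = 140.

140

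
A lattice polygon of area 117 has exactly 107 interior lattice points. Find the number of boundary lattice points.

22

Pick's theorem gives A = I + B/2 − 1, so B = 2(A − I + 1) = 2(117 − 107 + 1) = 22.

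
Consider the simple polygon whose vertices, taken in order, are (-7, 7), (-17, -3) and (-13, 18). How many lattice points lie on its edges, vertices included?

Summing gcd(|Δx|,|Δy|) over the edges gives the boundary count: gcd(10,10) + gcd(4,21) + gcd(6,11) = 10+1+1 = 12.

12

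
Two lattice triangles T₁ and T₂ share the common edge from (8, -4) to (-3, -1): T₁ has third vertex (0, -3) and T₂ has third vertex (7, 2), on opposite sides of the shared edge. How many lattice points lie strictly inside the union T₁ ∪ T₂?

The union is the simple quadrilateral with vertices (8, -4), (0, -3), (-3, -1), (7, 2) in order.
Using the shoelace formula, 2A = |[8·(-3) − 0·(-4)] + [0·(-1) − (-3)·(-3)] + [(-3)·2 − 7·(-1)] + [7·(-4) − 8·2]| = 76, so the area is 38.
Along each edge there are gcd(|Δx|,|Δy|)+1 lattice points, so counting each shared vertex once the boundary has gcd(8,1) + gcd(3,2) + gcd(10,3) + gcd(1,6) = 1+1+1+1 = 4.
By Pick's theorem I = A − B/2 + 1 = 38 − 4/2 + 1 = 37.

37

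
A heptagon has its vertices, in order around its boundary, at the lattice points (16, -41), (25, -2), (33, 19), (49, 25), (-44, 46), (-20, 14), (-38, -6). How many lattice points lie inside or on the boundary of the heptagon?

By the shoelace formula, twice the signed area is |[16·(-2) − 25·(-41)] + [25·19 − 33·(-2)] + [33·25 − 49·19] + [49·46 − (-44)·25] + [(-44)·14 − (-20)·46] + [(-20)·(-6) − (-38)·14] + [(-38)·(-41) − 16·(-6)]| = 7392, so the area is 3696.
The number of boundary lattice points is Σ gcd(|Δx|,|Δy|) = gcd(9,39) + gcd(8,21) + gcd(16,6) + gcd(93,21) + gcd(24,32) + gcd(18,20) + gcd(54,35) = 3+1+2+3+8+2+1 = 20.
Pick's theorem gives I = A − B/2 + 1 = 3696 − 20/2 + 1 = 3687, so the closed region contains I + B = 3687 + 20 = 3707 lattice points.

3707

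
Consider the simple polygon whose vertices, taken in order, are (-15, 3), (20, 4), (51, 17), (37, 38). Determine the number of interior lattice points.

999

Using the shoelace formula, 2A = |[(-15)·4 − 20·3] + [20·17 − 51·4] + [51·38 − 37·17] + [37·3 − (-15)·38]| = 2006, so the area is 1003.
Along each edge there are gcd(|Δx|,|Δy|)+1 lattice points, so counting each shared vertex once the boundary has gcd(35,1) + gcd(31,13) + gcd(14,21) + gcd(52,35) = 1+1+7+1 = 10.
Pick's theorem gives I = A − B/2 + 1 = 1003 − 10/2 + 1 = 999.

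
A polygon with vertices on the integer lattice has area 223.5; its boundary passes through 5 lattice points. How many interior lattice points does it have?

Pick's theorem A = I + B/2 − 1 rearranges to I = A − B/2 + 1 = 223.5 − 5/2 + 1 = 222.

222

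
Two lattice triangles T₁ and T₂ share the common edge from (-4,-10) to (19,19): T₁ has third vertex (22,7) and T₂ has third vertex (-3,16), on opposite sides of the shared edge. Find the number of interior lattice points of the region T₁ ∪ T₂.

464

The union is the simple quadrilateral with vertices (-4,-10), (22,7), (19,19), (-3,16) in order.
The shoelace formula gives twice the area as |((-4)·7 − 22·(-10)) + (22·19 − 19·7) + (19·16 − (-3)·19) + ((-3)·(-10) − (-4)·16)| = 932, so the area is 466.
The number of boundary lattice points is Σ gcd(|Δx|,|Δy|) = gcd(26,17) + gcd(3,12) + gcd(22,3) + gcd(1,26) = 1+3+1+1 = 6.
By Pick's theorem I = A − B/2 + 1 = 466 − 6/2 + 1 = 464.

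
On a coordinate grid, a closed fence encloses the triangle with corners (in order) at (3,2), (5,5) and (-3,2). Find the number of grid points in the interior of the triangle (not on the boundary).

Using the shoelace formula, 2A = |(3·5 − 5·2) + (5·2 − (-3)·5) + ((-3)·2 − 3·2)| = 18, so the area is 9.
The number of boundary lattice points is Σ gcd(|Δx|,|Δy|) = gcd(2,3) + gcd(8,3) + gcd(6,0) = 1+1+6 = 8.
By Pick's theorem A = I + B/2 − 1, so I = 9 − 8/2 + 1 = 6.

6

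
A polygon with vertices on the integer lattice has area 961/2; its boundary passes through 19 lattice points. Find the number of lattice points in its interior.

472

Pick's theorem A = I + B/2 − 1 rearranges to I = A − B/2 + 1 = 961/2 − 19/2 + 1 = 472.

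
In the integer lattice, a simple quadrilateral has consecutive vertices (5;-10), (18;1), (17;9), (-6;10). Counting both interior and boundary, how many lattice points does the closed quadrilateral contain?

285

The shoelace formula gives twice the area as |[5·1 − 18·(-10)] + [18·9 − 17·1] + [17·10 − (-6)·9] + [(-6)·(-10) − 5·10]| = 564, so the area is 282.
The number of boundary lattice points is Σ gcd(|Δx|,|Δy|) = gcd(13,11) + gcd(1,8) + gcd(23,1) + gcd(11,20) = 1+1+1+1 = 4.
Pick's theorem gives I = A − B/2 + 1 = 282 − 4/2 + 1 = 281, so the closed region contains I + B = 281 + 4 = 285 lattice points.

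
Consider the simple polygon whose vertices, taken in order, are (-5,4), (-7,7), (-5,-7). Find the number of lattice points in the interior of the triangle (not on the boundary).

5

Using the shoelace formula, 2A = |((-5)·7 − (-7)·4) + ((-7)·(-7) − (-5)·7) + ((-5)·4 − (-5)·(-7))| = 22, so the area is 11.
The number of boundary lattice points is Σ gcd(|Δx|,|Δy|) = gcd(2,3) + gcd(2,14) + gcd(0,11) = 1+2+11 = 14.
By Pick's theorem A = I + B/2 − 1, so I = 11 − 14/2 + 1 = 5.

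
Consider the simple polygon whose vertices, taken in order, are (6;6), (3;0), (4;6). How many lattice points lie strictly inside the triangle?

The shoelace formula gives twice the area as |(6·0 − 3·6) + (3·6 − 4·0) + (4·6 − 6·6)| = 12, so the area is 6.
The number of boundary lattice points is Σ gcd(|Δx|,|Δy|) = gcd(3,6) + gcd(1,6) + gcd(2,0) = 3+1+2 = 6.
Pick's theorem gives I = A − B/2 + 1 = 6 − 6/2 + 1 = 4.

4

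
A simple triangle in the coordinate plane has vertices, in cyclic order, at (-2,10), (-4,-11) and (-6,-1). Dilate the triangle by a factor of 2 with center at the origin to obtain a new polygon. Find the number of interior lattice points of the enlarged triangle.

121

Using the shoelace formula, 2A = |((-2)·(-11) − (-4)·10) + ((-4)·(-1) − (-6)·(-11)) + ((-6)·10 − (-2)·(-1))| = 62, so the area is 31.
The number of boundary lattice points is Σ gcd(|Δx|,|Δy|) = gcd(2,21) + gcd(2,10) + gcd(4,11) = 1+2+1 = 4.
Scaling by 2 multiplies the area by 2² = 4 (so the new area is 124) and multiplies the boundary lattice-point count by 2, giving 8.
By Pick's theorem, the interior count of the dilated polygon is 124 − 8/2 + 1 = 121.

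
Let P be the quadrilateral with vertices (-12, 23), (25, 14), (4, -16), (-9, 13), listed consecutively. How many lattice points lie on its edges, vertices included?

Along each edge there are gcd(|Δx|,|Δy|)+1 lattice points, so counting each shared vertex once the boundary has gcd(37,9) + gcd(21,30) + gcd(13,29) + gcd(3,10) = 1+3+1+1 = 6.

6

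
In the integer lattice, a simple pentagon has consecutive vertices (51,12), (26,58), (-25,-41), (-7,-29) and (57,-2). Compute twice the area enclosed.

5921

Using the shoelace formula, 2A = |[51·58 − 26·12] + [26·(-41) − (-25)·58] + [(-25)·(-29) − (-7)·(-41)] + [(-7)·(-2) − 57·(-29)] + [57·12 − 51·(-2)]| = 5921, so the area is 5921/2.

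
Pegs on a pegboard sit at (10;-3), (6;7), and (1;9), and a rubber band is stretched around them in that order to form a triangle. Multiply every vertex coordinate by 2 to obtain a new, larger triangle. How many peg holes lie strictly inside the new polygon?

79

By the shoelace formula, twice the signed area is |(10·7 − 6·(-3)) + (6·9 − 1·7) + (1·(-3) − 10·9)| = 42, so the area is 21.
Along each edge there are gcd(|Δx|,|Δy|)+1 lattice points, so counting each shared vertex once the boundary has gcd(4,10) + gcd(5,2) + gcd(9,12) = 2+1+3 = 6.
Scaling by 2 multiplies the area by 2² = 4 (so the new area is 84) and multiplies the boundary lattice-point count by 2, giving 12.
By Pick's theorem, the interior count of the dilated polygon is 84 − 12/2 + 1 = 79.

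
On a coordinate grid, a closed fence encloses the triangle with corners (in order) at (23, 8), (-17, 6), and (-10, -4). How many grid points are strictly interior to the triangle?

205

Using the shoelace formula, 2A = |[23·6 − (-17)·8] + [(-17)·(-4) − (-10)·6] + [(-10)·8 − 23·(-4)]| = 414, so the area is 207.
The number of boundary lattice points is Σ gcd(|Δx|,|Δy|) = gcd(40,2) + gcd(7,10) + gcd(33,12) = 2+1+3 = 6.
By Pick's theorem A = I + B/2 − 1, so I = 207 − 6/2 + 1 = 205.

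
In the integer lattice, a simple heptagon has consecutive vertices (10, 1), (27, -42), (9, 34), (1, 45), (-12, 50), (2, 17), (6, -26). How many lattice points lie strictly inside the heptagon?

806

By the shoelace formula, twice the signed area is |(10·(-42) − 27·1) + (27·34 − 9·(-42)) + (9·45 − 1·34) + (1·50 − (-12)·45) + ((-12)·17 − 2·50) + (2·(-26) − 6·17) + (6·1 − 10·(-26))| = 1618, so the area is 809.
The number of boundary lattice points is Σ gcd(|Δx|,|Δy|) = gcd(17,43) + gcd(18,76) + gcd(8,11) + gcd(13,5) + gcd(14,33) + gcd(4,43) + gcd(4,27) = 1+2+1+1+1+1+1 = 8.
By Pick's theorem A = I + B/2 − 1, so I = 809 − 8/2 + 1 = 806.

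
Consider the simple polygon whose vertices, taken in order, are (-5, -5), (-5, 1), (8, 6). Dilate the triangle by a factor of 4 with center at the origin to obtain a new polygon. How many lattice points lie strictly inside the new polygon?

609

The shoelace formula gives twice the area as |((-5)·1 − (-5)·(-5)) + ((-5)·6 − 8·1) + (8·(-5) − (-5)·6)| = 78, so the area is 39.
Along each edge there are gcd(|Δx|,|Δy|)+1 lattice points, so counting each shared vertex once the boundary has gcd(0,6) + gcd(13,5) + gcd(13,11) = 6+1+1 = 8.
Scaling by 4 multiplies the area by 4² = 16 (so the new area is 624) and multiplies the boundary lattice-point count by 4, giving 32.
By Pick's theorem, the interior count of the dilated polygon is 624 − 32/2 + 1 = 609.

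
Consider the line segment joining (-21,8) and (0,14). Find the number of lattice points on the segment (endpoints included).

4

The number of lattice points on a segment between lattice points is gcd(|Δx|,|Δy|) + 1 = gcd(21,6) + 1 = 3 + 1 = 4.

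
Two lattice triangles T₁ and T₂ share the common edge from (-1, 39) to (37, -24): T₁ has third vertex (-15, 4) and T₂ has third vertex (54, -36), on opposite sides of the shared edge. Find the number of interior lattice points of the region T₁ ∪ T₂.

The union is the simple quadrilateral with vertices (-1, 39), (-15, 4), (37, -24), (54, -36) in order.
Using the shoelace formula, 2A = |((-1)·4 − (-15)·39) + ((-15)·(-24) − 37·4) + (37·(-36) − 54·(-24)) + (54·39 − (-1)·(-36))| = 2827, so the area is 1413.5.
Summing gcd(|Δx|,|Δy|) over the edges gives the boundary count: gcd(14,35) + gcd(52,28) + gcd(17,12) + gcd(55,75) = 7+4+1+5 = 17.
By Pick's theorem I = A − B/2 + 1 = 1413.5 − 17/2 + 1 = 1406.

1406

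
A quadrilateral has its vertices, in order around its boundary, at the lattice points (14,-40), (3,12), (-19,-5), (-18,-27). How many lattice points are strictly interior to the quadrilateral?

Using the shoelace formula, 2A = |[14·12 − 3·(-40)] + [3·(-5) − (-19)·12] + [(-19)·(-27) − (-18)·(-5)] + [(-18)·(-40) − 14·(-27)]| = 2022, so the area is 1011.
Summing gcd(|Δx|,|Δy|) over the edges gives the boundary count: gcd(11,52) + gcd(22,17) + gcd(1,22) + gcd(32,13) = 1+1+1+1 = 4.
By Pick's theorem A = I + B/2 − 1, so I = 1011 − 4/2 + 1 = 1010.

1010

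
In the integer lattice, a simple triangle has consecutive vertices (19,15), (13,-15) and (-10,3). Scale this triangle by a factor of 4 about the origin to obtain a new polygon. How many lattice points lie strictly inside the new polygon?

6369

Using the shoelace formula, 2A = |(19·(-15) − 13·15) + (13·3 − (-10)·(-15)) + ((-10)·15 − 19·3)| = 798, so the area is 399.
Summing gcd(|Δx|,|Δy|) over the edges gives the boundary count: gcd(6,30) + gcd(23,18) + gcd(29,12) = 6+1+1 = 8.
Scaling by 4 multiplies the area by 4² = 16 (so the new area is 6384) and multiplies the boundary lattice-point count by 4, giving 32.
By Pick's theorem, the interior count of the dilated polygon is 6384 − 32/2 + 1 = 6369.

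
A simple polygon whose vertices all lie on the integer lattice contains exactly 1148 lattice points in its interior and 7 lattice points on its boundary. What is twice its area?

By Pick's theorem, A = I + B/2 − 1 = 1148 + 7/2 − 1 = 2301/2.
Hence 2A = 2301.

2301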